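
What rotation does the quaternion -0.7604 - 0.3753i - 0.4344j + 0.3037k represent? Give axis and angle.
axis = (-0.5779, -0.6689, 0.4676), θ = 279°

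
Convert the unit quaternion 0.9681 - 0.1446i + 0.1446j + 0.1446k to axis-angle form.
axis = (-√3/3, √3/3, √3/3), θ = 29°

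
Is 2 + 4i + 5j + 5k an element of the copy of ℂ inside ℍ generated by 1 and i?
No. The quaternion 2 + 4i + 5j + 5k has j-coefficient y = 5 and k-coefficient z = 5, not both zero, so it does not lie in the complex subalgebra spanned by 1 and i.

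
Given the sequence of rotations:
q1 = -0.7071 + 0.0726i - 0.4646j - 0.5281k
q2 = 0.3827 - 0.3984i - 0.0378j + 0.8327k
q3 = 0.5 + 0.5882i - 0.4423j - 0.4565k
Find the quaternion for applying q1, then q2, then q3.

q2 · q1 = 0.1805 + 0.7163i - 0.301j - 0.6031k
q3 · q2 · q1 = -0.7395 + 0.5937i - 0.2026j - 0.2442k
-0.7395 + 0.5937i - 0.2026j - 0.2442k


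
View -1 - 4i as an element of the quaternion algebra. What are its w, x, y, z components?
-1 - 4i + 0j + 0k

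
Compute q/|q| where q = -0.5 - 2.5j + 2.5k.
-0.14 - 0.7001j + 0.7001k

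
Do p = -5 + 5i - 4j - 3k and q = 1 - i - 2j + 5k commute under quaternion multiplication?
No: pq = 7 - 16i - 16j - 42k ≠ 7 + 36i + 28j - 14k = qp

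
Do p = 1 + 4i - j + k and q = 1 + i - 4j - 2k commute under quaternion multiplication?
No: pq = -5 + 11i + 4j - 16k ≠ -5 - i - 14j + 14k = qp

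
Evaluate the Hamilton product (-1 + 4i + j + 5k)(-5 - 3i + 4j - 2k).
23 - 39i - 16j - 4k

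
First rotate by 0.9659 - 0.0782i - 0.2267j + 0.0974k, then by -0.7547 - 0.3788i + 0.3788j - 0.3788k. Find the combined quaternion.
-0.6358 - 0.3558i + 0.6035j - 0.3239k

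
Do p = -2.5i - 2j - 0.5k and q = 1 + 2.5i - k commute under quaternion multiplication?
No: pq = 5.75 - 0.5i - 5.75j + 4.5k ≠ 5.75 - 4.5i + 1.75j - 5.5k = qp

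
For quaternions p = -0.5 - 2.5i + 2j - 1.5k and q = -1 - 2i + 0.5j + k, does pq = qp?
No: pq = -4 + 6.25i + 3.25j + 3.75k ≠ -4 + 0.75i - 7.75j - 1.75k = qp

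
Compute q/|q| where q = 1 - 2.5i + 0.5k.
0.3651 - 0.9129i + 0.1826k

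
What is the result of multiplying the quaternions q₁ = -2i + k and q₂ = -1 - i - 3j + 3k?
-5 + 5i + 5j + 5k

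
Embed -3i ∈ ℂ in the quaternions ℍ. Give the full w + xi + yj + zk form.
0 - 3i + 0j + 0k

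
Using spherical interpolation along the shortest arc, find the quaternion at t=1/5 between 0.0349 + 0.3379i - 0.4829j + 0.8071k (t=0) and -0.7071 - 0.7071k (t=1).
0.1928 + 0.2856i - 0.4081j + 0.8454k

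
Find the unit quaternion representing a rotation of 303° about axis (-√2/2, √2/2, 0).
-0.8788 - 0.3374i + 0.3374j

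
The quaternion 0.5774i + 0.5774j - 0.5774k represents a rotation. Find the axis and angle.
axis = (√3/3, √3/3, -√3/3), θ = π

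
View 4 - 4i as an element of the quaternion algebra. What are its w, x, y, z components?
4 - 4i + 0j + 0k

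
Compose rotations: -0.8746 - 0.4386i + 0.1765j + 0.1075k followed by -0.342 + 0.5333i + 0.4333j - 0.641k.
0.5254 - 0.1567i - 0.2155j + 0.808k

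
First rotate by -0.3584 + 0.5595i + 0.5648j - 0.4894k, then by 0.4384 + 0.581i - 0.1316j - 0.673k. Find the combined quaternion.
-0.7372 + 0.4816i + 0.2026j + 0.4284k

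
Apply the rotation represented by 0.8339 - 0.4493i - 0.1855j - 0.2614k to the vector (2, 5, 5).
(4.23, 5.991, 0.464)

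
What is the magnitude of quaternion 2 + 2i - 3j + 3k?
√26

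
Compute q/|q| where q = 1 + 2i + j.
0.4082 + 0.8165i + 0.4082j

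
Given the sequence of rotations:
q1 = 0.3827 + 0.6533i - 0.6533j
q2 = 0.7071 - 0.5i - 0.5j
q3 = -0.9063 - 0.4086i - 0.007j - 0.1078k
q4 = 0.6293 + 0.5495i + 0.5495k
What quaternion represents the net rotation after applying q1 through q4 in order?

q2 · q1 = 0.2706 + 0.2706i - 0.6533j + 0.6533k
q3 · q2 · q1 = -0.0688 - 0.4308i + 0.828j - 0.3524k
q4 · q3 · q2 · q1 = 0.3871 - 0.7639i + 0.478j + 0.1954k
0.3871 - 0.7639i + 0.478j + 0.1954k


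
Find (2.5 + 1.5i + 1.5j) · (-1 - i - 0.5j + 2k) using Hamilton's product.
-0.25 - i - 5.75j + 5.75k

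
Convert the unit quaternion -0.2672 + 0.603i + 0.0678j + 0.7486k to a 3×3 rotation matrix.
[[-0.13, 0.4818, 0.8666], [-0.3183, -0.848, 0.4238], [0.939, -0.2207, 0.2636]]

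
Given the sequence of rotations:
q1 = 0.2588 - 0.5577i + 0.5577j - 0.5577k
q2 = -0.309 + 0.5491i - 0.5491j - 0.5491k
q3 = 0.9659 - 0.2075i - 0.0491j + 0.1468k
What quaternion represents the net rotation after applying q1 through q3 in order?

q2 · q1 = 0.2263 + 0.9269i + 0.298j + 0.0302k
q3 · q2 · q1 = 0.4211 + 0.8031i + 0.4191j + 0.0461k
0.4211 + 0.8031i + 0.4191j + 0.0461k


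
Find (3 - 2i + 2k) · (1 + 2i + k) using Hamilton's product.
5 + 4i + 6j + 5k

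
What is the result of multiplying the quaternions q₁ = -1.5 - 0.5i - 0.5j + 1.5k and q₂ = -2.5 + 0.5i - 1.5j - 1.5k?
5.5 + 3.5i + 3.5j - 0.5k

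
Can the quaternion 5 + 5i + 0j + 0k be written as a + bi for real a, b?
Yes. The quaternion 5 + 5i has j- and k-coefficients y = z = 0, so it lies in the complex subalgebra spanned by 1 and i.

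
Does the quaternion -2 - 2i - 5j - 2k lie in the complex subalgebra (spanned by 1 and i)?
No. The quaternion -2 - 2i - 5j - 2k has j-coefficient y = -5 and k-coefficient z = -2, not both zero, so it does not lie in the complex subalgebra spanned by 1 and i.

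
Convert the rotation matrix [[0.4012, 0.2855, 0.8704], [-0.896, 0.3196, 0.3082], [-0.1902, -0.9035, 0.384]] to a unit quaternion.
0.7254 - 0.4176i + 0.3655j - 0.4072k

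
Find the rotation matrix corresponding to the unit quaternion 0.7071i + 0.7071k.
[[0, 0, 1], [0, -1, 0], [1, 0, 0]]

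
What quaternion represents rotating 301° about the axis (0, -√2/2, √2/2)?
-0.8704 - 0.3482j + 0.3482k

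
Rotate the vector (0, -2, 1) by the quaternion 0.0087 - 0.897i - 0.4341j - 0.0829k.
(-1.419, 1.334, -1.099)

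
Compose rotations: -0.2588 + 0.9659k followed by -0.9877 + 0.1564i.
0.2556 - 0.0405i - 0.1511j - 0.954k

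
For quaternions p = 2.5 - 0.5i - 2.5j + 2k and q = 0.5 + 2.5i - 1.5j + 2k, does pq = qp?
No: pq = -5.25 + 4i + j + 13k ≠ -5.25 + 8i - 11j - k = qp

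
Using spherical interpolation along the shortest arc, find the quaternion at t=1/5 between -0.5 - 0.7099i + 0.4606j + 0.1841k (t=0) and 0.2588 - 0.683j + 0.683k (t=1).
-0.5105 - 0.6291i + 0.586j - 0.0147k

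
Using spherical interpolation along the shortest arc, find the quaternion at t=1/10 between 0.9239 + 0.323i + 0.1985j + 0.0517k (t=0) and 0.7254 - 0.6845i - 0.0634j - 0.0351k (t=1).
0.9583 + 0.2185i + 0.1787j + 0.0442k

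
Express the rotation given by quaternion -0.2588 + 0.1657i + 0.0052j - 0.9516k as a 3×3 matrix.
[[-0.8111, -0.4908, -0.3181], [0.4943, -0.866, 0.0759], [-0.3127, -0.0957, 0.945]]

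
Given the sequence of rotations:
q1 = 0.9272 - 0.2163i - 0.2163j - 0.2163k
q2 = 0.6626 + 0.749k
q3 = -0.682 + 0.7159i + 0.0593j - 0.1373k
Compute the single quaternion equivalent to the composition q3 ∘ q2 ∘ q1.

q2 · q1 = 0.7764 + 0.0187i - 0.3053j + 0.5512k
q3 · q2 · q1 = -0.4491 + 0.5338i - 0.1429j - 0.7022k
-0.4491 + 0.5338i - 0.1429j - 0.7022k


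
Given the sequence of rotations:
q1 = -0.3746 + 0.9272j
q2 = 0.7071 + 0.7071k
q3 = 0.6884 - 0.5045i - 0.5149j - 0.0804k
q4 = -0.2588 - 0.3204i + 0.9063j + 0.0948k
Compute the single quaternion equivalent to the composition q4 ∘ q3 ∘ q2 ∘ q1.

q2 · q1 = -0.2649 - 0.6556i + 0.6556j - 0.2649k
q3 · q2 · q1 = -0.1968 - 0.1286i + 0.5068j - 0.8294k
q4 · q3 · q2 · q1 = -0.371 - 0.7034i - 0.5875j + 0.1502k
-0.371 - 0.7034i - 0.5875j + 0.1502k


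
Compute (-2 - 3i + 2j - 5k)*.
-2 + 3i - 2j + 5k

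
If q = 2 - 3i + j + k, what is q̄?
2 + 3i - j - k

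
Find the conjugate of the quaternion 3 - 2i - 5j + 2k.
3 + 2i + 5j - 2k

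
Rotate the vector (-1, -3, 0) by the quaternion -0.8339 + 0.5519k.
(-3.152, -0.252, 0)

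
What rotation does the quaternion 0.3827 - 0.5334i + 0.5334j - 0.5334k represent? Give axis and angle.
axis = (-√3/3, √3/3, -√3/3), θ = 3π/4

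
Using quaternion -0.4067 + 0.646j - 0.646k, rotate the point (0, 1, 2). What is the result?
(-1.576, -1.504, -0.504)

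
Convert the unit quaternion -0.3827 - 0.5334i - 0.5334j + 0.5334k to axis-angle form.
axis = (-√3/3, -√3/3, √3/3), θ = 5π/4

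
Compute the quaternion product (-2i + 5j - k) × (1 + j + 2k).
-3 + 9i + 9j - 3k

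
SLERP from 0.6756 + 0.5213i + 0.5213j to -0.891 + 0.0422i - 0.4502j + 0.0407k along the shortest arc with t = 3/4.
0.867 + 0.1059i + 0.4859j - 0.0314k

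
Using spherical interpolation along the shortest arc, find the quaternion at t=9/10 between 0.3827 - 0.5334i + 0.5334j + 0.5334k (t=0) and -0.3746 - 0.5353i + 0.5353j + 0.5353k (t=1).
-0.3015 - 0.5505i + 0.5505j + 0.5505k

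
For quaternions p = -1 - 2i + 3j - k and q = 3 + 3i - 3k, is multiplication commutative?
No: pq = -18i - 9k ≠ 18j + 9k = qp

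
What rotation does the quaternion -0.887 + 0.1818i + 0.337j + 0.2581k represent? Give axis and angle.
axis = (0.3937, 0.7298, 0.5589), θ = 305°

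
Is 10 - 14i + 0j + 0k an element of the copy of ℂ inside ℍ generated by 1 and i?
Yes. The quaternion 10 - 14i has j- and k-coefficients y = z = 0, so it lies in the complex subalgebra spanned by 1 and i.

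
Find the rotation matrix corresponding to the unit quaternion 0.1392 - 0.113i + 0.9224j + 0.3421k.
[[-0.9357, -0.3037, 0.1795], [-0.1132, 0.7404, 0.6626], [-0.3341, 0.5996, -0.7272]]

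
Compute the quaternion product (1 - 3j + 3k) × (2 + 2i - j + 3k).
-10 - 4i - j + 15k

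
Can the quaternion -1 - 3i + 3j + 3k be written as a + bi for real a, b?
No. The quaternion -1 - 3i + 3j + 3k has j-coefficient y = 3 and k-coefficient z = 3, not both zero, so it does not lie in the complex subalgebra spanned by 1 and i.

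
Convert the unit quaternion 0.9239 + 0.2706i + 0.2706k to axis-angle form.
axis = (√2/2, 0, √2/2), θ = π/4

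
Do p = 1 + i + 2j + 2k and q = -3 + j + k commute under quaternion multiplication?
No: pq = -7 - 3i - 6j - 4k ≠ -7 - 3i - 4j - 6k = qp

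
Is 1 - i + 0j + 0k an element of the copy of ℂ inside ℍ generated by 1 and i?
Yes. The quaternion 1 - i has j- and k-coefficients y = z = 0, so it lies in the complex subalgebra spanned by 1 and i.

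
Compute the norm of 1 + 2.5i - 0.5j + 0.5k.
2.784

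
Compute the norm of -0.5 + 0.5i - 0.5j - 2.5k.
√7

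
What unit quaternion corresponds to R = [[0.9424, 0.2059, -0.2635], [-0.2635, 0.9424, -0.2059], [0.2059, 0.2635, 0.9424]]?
0.9782 + 0.12i - 0.12j - 0.12k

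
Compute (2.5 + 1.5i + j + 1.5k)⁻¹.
0.2128 - 0.1277i - 0.0851j - 0.1277k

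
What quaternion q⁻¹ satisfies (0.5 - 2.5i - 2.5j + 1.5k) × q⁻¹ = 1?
0.0333 + 0.1667i + 0.1667j - 0.1k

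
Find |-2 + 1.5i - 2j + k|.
3.354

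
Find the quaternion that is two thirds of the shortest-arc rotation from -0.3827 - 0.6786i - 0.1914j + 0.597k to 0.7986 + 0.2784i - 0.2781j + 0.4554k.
-0.8261 - 0.537i + 0.1394j - 0.0988k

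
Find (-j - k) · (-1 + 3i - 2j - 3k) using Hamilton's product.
-5 + i - 2j + 4k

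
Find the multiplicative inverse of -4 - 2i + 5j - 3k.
-0.0741 + 0.037i - 0.0926j + 0.0556k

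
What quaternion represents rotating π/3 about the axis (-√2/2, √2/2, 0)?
0.866 - 0.3536i + 0.3536j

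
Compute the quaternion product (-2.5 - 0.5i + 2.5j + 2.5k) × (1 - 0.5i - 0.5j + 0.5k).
-2.75 + 3.25i + 2.75j + 2.75k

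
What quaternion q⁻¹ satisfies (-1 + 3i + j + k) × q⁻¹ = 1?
-0.0833 - 0.25i - 0.0833j - 0.0833k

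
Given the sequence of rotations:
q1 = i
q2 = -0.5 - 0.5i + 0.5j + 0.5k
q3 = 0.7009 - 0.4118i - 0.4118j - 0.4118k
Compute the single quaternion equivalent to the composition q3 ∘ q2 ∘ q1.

q2 · q1 = 0.5 - 0.5i + 0.5j - 0.5k
q3 · q2 · q1 = 0.1446 - 0.1446i + 0.1446j - 0.9681k
0.1446 - 0.1446i + 0.1446j - 0.9681k


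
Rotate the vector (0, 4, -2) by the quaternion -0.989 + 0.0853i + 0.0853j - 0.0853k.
(-0.25, 3.575, -2.675)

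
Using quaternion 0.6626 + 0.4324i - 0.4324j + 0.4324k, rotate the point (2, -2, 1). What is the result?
(2.199, -1.053, 1.748)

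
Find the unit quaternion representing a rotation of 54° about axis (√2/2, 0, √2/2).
0.891 + 0.321i + 0.321k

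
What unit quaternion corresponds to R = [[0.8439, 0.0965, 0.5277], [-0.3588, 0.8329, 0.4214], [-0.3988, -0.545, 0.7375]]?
0.9239 - 0.2615i + 0.2507j - 0.1232k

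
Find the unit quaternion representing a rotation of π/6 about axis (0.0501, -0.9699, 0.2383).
0.9659 + 0.013i - 0.251j + 0.0617k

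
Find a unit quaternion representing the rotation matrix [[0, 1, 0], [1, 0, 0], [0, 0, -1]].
0.7071i + 0.7071j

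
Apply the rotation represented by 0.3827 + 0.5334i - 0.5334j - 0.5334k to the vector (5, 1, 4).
(-4.76, -4.381, -0.379)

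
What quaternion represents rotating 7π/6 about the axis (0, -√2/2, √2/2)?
-0.2588 - 0.683j + 0.683k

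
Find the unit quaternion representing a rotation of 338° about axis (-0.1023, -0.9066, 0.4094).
-0.9816 - 0.0195i - 0.173j + 0.0781k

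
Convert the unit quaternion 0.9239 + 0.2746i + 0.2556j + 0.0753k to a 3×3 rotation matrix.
[[0.858, 0.0012, 0.5137], [0.2795, 0.8378, -0.4689], [-0.4309, 0.5459, 0.7185]]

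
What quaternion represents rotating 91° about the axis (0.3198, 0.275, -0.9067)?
0.7009 + 0.2281i + 0.1961j - 0.6467k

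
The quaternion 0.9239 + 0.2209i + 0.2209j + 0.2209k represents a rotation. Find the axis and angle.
axis = (√3/3, √3/3, √3/3), θ = π/4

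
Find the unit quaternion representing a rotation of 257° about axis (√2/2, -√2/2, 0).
-0.6225 + 0.5534i - 0.5534j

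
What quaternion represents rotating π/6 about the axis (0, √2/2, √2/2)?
0.9659 + 0.183j + 0.183k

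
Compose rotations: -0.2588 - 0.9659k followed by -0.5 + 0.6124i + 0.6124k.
0.7209 - 0.1585i + 0.5915j + 0.3245k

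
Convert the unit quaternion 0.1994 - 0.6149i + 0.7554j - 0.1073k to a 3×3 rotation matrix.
[[-0.1643, -0.8862, 0.4332], [-0.9718, 0.2208, 0.0831], [-0.1693, -0.4073, -0.8975]]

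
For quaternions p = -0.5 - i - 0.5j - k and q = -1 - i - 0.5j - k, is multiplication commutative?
Yes: pq = qp = -1.75 + 1.5i + 0.75j + 1.5k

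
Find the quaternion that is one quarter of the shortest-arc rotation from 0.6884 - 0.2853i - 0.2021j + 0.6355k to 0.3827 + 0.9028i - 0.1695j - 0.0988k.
0.4871 - 0.6026i - 0.1214j + 0.6204k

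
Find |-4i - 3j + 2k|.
√29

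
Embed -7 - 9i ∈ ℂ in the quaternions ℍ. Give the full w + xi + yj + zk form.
-7 - 9i + 0j + 0k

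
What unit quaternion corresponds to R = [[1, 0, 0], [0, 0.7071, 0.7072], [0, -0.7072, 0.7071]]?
0.9239 - 0.3827i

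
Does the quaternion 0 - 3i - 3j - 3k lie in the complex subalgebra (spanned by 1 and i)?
No. The quaternion -3i - 3j - 3k has j-coefficient y = -3 and k-coefficient z = -3, not both zero, so it does not lie in the complex subalgebra spanned by 1 and i.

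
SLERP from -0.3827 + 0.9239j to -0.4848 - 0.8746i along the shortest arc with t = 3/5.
-0.569 - 0.6571i + 0.4944j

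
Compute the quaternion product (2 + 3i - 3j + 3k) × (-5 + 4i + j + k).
-22 - 13i + 26j + 2k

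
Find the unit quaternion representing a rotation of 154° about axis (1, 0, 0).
0.225 + 0.9744i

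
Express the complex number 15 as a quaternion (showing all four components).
15 + 0i + 0j + 0k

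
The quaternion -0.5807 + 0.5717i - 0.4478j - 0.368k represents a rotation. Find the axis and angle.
axis = (0.7022, -0.55, -0.452), θ = 251°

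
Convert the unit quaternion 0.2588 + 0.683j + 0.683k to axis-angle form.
axis = (0, √2/2, √2/2), θ = 5π/6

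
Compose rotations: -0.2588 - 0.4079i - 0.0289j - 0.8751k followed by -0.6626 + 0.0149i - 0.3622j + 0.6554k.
0.7406 + 0.6023i - 0.1414j + 0.2621k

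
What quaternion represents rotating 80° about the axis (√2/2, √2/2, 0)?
0.766 + 0.4545i + 0.4545j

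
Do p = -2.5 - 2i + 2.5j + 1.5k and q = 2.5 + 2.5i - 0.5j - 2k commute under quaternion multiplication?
No: pq = 3 - 15.5i + 7.25j + 3.5k ≠ 3 - 7i + 7.75j + 14k = qp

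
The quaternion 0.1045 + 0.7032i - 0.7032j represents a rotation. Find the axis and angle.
axis = (√2/2, -√2/2, 0), θ = 168°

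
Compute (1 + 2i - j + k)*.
1 - 2i + j - k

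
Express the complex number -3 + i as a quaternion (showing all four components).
-3 + i + 0j + 0k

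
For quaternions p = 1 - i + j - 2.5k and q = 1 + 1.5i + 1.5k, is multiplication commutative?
No: pq = 6.25 + 2i - 1.25j - 2.5k ≠ 6.25 - i + 3.25j + 0.5k = qp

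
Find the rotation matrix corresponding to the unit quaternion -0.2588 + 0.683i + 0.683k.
[[0.067, 0.3535, 0.933], [-0.3535, -0.866, 0.3535], [0.933, -0.3535, 0.067]]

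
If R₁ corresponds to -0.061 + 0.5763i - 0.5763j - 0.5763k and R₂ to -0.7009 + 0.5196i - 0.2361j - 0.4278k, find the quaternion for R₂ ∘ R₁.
-0.6393 - 0.5461i + 0.4712j + 0.2666k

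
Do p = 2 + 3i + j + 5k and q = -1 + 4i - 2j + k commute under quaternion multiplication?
No: pq = -17 + 16i + 12j - 13k ≠ -17 - 6i - 22j + 7k = qp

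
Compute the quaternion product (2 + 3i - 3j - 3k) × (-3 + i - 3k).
-18 + 2i + 15j + 6k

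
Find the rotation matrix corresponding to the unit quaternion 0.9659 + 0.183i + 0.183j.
[[0.933, 0.067, 0.3535], [0.067, 0.933, -0.3535], [-0.3535, 0.3535, 0.866]]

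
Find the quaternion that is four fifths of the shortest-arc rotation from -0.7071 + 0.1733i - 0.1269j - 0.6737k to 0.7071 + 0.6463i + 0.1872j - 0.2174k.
-0.822 - 0.5324i - 0.2015j + 0.0147k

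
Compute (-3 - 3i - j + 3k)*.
-3 + 3i + j - 3k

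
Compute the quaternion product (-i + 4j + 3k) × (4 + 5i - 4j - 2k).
27 + 29j - 4k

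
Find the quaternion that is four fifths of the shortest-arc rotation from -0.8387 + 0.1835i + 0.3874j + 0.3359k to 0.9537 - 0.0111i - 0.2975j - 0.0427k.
-0.9409 + 0.0465i + 0.3192j + 0.1031k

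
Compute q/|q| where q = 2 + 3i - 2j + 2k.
0.4364 + 0.6547i - 0.4364j + 0.4364k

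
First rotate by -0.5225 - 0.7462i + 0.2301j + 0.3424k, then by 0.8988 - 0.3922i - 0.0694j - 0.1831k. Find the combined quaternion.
-0.6836 - 0.4474i + 0.514j + 0.2614k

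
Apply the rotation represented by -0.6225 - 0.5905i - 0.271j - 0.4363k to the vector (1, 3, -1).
(-1.05, 1.128, 2.937)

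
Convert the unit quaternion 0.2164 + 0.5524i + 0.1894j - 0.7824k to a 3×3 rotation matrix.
[[-0.296, 0.5479, -0.7824], [-0.1294, -0.8346, -0.5355], [-0.9464, -0.0573, 0.318]]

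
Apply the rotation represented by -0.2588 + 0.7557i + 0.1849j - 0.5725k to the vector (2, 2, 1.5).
(-0.923, -0.175, -3.061)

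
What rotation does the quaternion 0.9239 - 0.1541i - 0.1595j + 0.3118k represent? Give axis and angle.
axis = (-0.4027, -0.4169, 0.8149), θ = π/4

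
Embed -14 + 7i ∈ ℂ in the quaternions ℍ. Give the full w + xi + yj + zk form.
-14 + 7i + 0j + 0k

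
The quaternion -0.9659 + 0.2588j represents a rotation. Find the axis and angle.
axis = (0, 1, 0), θ = 11π/6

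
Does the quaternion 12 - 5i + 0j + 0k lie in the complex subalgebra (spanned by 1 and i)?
Yes. The quaternion 12 - 5i has j- and k-coefficients y = z = 0, so it lies in the complex subalgebra spanned by 1 and i.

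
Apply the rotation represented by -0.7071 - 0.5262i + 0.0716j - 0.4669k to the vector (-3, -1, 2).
(-0.145, -3.387, -1.583)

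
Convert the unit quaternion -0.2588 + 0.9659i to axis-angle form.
axis = (1, 0, 0), θ = 7π/6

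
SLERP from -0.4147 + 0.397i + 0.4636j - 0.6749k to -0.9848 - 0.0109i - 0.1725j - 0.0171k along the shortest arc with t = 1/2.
-0.8563 + 0.2362i + 0.1781j - 0.4234k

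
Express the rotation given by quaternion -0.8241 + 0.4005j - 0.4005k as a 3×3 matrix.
[[0.3584, -0.6601, -0.6601], [0.6601, 0.6792, -0.3208], [0.6601, -0.3208, 0.6792]]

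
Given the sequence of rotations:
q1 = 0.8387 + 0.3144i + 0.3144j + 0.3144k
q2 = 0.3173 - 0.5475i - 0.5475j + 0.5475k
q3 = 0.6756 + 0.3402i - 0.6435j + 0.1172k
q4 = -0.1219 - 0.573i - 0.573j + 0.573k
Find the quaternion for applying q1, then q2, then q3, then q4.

q2 · q1 = 0.4383 - 0.7037i - 0.0152j + 0.5589k
q3 · q2 · q1 = 0.4602 - 0.6842i - 0.5649j - 0.029k
q4 · q3 · q2 · q1 = -0.7552 + 0.16i - 0.6035j + 0.1989k
-0.7552 + 0.16i - 0.6035j + 0.1989k


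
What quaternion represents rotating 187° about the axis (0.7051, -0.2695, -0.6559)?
-0.061 + 0.7038i - 0.269j - 0.6547k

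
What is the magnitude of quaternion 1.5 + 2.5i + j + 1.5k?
3.428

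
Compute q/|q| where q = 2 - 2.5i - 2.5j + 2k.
0.4417 - 0.5522i - 0.5522j + 0.4417k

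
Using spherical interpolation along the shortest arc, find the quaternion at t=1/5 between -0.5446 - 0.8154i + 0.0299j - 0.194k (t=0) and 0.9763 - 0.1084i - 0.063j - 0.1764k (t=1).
-0.7181 - 0.6834i + 0.0418j - 0.125k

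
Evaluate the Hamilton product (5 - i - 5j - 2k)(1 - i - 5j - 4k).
-29 + 4i - 32j - 22k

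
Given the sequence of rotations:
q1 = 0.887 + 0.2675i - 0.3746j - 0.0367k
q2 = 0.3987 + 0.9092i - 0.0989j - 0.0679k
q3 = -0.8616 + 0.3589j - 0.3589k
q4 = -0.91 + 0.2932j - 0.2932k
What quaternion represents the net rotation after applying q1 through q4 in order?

q2 · q1 = 0.0709 + 0.8913i - 0.2219j - 0.389k
q3 · q2 · q1 = -0.1211 - 0.9872i - 0.1033j - 0.0102k
q4 · q3 · q2 · q1 = 0.1375 + 0.8651i + 0.3479j + 0.3342k
0.1375 + 0.8651i + 0.3479j + 0.3342k


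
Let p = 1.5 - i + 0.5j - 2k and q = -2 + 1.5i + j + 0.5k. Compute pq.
-1 + 6.5i - 2j + 3k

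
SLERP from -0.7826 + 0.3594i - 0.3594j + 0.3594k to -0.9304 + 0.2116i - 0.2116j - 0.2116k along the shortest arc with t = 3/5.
-0.915 + 0.285i - 0.285j + 0.0196k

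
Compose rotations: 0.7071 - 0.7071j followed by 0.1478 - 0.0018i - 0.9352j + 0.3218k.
-0.5568 + 0.2263i - 0.7658j + 0.2288k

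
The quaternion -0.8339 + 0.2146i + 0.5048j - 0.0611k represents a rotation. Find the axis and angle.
axis = (0.3888, 0.9146, -0.1107), θ = 293°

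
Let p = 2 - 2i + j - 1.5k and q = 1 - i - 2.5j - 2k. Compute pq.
-0.5 - 9.75i - 6.5j + 0.5k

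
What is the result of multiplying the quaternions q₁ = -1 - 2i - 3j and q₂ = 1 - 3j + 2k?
-10 - 8i + 4j + 4k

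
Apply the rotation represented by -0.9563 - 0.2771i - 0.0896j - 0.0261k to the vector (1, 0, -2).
(0.611, 1.15, -1.818)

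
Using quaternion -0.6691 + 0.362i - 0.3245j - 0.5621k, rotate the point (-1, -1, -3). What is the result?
(0.748, -3.171, -0.621)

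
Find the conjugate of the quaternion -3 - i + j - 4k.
-3 + i - j + 4k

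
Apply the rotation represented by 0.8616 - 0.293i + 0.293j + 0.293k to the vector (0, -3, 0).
(2.03, -1.97, 1)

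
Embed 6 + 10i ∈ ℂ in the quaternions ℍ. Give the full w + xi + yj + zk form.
6 + 10i + 0j + 0k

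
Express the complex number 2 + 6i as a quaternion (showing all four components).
2 + 6i + 0j + 0k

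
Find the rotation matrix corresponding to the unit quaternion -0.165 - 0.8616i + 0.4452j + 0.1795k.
[[0.5392, -0.7079, -0.4562], [-0.8264, -0.5491, -0.1245], [-0.1624, 0.4442, -0.8811]]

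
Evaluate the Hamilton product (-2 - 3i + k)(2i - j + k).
5 - 3i + 7j + k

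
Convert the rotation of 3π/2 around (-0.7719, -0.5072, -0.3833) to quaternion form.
-0.7071 - 0.5458i - 0.3586j - 0.271k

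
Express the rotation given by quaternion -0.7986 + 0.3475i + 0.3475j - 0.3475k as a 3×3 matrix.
[[0.517, -0.3135, -0.7965], [0.7965, 0.517, 0.3135], [0.3135, -0.7965, 0.517]]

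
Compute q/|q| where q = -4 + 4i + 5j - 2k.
-0.5121 + 0.5121i + 0.6402j - 0.2561k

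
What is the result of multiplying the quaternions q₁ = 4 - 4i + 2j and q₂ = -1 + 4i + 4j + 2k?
4 + 24i + 22j - 16k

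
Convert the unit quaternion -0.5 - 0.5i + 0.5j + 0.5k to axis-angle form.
axis = (-√3/3, √3/3, √3/3), θ = 4π/3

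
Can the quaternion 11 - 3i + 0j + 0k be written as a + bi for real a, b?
Yes. The quaternion 11 - 3i has j- and k-coefficients y = z = 0, so it lies in the complex subalgebra spanned by 1 and i.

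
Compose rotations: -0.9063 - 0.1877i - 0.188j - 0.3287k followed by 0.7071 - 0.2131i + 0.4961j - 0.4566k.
-0.7377 - 0.1885i - 0.5669j + 0.3146k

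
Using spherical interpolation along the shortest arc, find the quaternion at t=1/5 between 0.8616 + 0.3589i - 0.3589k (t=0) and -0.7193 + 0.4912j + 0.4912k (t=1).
0.8615 + 0.2947i - 0.1052j - 0.3999k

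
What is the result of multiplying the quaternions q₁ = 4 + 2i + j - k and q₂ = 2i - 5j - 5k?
-4 - 2i - 12j - 32k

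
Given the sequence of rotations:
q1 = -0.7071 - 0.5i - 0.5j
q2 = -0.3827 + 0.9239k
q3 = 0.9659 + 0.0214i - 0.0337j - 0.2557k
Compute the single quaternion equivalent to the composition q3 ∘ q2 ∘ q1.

q2 · q1 = 0.2706 + 0.6533i - 0.2706j - 0.6533k
q3 · q2 · q1 = 0.0712 + 0.5896i - 0.4236j - 0.684k
0.0712 + 0.5896i - 0.4236j - 0.684k


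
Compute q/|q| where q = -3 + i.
-0.9487 + 0.3162i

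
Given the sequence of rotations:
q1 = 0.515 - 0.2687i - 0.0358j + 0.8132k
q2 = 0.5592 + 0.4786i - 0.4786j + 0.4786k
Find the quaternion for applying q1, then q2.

q2 · q1 = 0.0103 - 0.2758i - 0.7843j + 0.5555k
0.0103 - 0.2758i - 0.7843j + 0.5555k


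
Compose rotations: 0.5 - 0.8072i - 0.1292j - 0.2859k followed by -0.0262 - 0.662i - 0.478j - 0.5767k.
-0.7741 - 0.2477i + 0.0406j - 0.5812k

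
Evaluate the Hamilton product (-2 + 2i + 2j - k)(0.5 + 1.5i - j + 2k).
i - 2.5j - 9.5k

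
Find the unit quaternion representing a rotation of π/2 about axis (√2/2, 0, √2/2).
0.7071 + 0.5i + 0.5k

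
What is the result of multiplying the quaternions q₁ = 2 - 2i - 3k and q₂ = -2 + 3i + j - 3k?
-7 + 13i - 13j - 2k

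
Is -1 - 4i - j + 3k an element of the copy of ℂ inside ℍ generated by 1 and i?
No. The quaternion -1 - 4i - j + 3k has j-coefficient y = -1 and k-coefficient z = 3, not both zero, so it does not lie in the complex subalgebra spanned by 1 and i.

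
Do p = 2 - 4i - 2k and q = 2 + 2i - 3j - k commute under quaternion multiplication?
No: pq = 10 - 10i - 14j + 6k ≠ 10 + 2i + 2j - 18k = qp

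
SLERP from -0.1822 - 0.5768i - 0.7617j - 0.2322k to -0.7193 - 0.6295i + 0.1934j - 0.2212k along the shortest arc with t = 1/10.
-0.2627 - 0.6234i - 0.6938j - 0.2469k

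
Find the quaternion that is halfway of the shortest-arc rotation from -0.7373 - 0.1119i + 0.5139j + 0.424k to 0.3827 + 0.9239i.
-0.6728 - 0.6222i + 0.3087j + 0.2547k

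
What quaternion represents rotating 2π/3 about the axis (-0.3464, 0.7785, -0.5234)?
0.5 - 0.3i + 0.6742j - 0.4533k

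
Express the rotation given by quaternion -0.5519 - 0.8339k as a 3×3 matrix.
[[-0.3908, -0.9205, 0], [0.9205, -0.3908, 0], [0, 0, 1]]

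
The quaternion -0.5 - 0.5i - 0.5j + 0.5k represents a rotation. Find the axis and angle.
axis = (-√3/3, -√3/3, √3/3), θ = 4π/3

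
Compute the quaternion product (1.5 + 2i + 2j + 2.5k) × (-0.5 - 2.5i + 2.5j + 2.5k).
-7 - 6i - 8.5j + 12.5k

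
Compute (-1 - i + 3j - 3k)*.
-1 + i - 3j + 3k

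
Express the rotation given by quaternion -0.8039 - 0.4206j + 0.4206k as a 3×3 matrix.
[[0.2924, 0.6762, 0.6762], [-0.6762, 0.6462, -0.3538], [-0.6762, -0.3538, 0.6462]]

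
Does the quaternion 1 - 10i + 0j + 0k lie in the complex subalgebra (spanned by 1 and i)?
Yes. The quaternion 1 - 10i has j- and k-coefficients y = z = 0, so it lies in the complex subalgebra spanned by 1 and i.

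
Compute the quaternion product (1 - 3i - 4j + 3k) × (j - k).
7 + i - 2j - 4k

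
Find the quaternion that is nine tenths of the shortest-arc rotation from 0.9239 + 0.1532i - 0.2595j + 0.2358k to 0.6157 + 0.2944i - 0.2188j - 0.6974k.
0.6861 + 0.2933i - 0.2355j - 0.6227k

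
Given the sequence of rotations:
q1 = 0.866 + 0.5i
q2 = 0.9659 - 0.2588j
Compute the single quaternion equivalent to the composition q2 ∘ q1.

q2 · q1 = 0.8365 + 0.4829i - 0.2241j + 0.1294k
0.8365 + 0.4829i - 0.2241j + 0.1294k


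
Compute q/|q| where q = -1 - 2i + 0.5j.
-0.4364 - 0.8729i + 0.2182j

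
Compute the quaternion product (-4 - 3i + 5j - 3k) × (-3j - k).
12 - 14i + 9j + 13k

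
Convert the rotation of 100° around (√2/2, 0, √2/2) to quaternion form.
0.6428 + 0.5417i + 0.5417k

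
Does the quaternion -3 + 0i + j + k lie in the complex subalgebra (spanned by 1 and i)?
No. The quaternion -3 + j + k has j-coefficient y = 1 and k-coefficient z = 1, not both zero, so it does not lie in the complex subalgebra spanned by 1 and i.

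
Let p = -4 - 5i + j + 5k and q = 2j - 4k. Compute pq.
18 - 14i - 28j + 6k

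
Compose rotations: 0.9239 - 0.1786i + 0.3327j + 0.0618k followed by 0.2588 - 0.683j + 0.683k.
0.4241 - 0.3157i - 0.6669j + 0.525k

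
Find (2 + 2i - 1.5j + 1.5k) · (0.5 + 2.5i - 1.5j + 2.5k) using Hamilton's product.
-10 + 4.5i - 5j + 6.5k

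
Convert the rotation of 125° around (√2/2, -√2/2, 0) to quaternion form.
0.4617 + 0.6272i - 0.6272j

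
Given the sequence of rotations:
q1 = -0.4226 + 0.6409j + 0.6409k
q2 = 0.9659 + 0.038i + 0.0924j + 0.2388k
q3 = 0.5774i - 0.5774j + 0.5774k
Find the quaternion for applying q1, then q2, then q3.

q2 · q1 = -0.6205 - 0.1099i + 0.5556j + 0.5425k
q3 · q2 · q1 = 0.071 - 0.9923i - 0.0184j - 0.1009k
0.071 - 0.9923i - 0.0184j - 0.1009k


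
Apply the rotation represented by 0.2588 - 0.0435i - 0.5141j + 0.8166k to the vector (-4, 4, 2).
(1.263, -4.854, -3.294)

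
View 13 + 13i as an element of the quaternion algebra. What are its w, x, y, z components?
13 + 13i + 0j + 0k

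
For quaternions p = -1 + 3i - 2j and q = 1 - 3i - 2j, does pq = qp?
No: pq = 4 + 6i - 12k ≠ 4 + 6i + 12k = qp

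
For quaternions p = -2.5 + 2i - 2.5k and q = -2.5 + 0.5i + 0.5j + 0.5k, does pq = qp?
No: pq = 6.5 - 5i - 3.5j + 6k ≠ 6.5 - 7.5i + j + 4k = qp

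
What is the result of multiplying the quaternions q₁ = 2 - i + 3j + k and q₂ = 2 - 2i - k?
3 - 9i + 3j + 6k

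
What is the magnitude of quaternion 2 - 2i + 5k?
√33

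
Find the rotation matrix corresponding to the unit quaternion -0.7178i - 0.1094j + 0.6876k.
[[0.0305, 0.1571, -0.9871], [0.1571, -0.9761, -0.1504], [-0.9871, -0.1504, -0.0544]]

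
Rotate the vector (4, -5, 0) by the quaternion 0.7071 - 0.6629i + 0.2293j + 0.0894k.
(5.668, -1.236, 2.711)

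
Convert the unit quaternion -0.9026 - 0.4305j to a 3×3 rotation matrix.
[[0.6293, 0, 0.7771], [0, 1, 0], [-0.7771, 0, 0.6293]]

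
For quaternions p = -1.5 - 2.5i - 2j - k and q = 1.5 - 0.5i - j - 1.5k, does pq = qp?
No: pq = -7 - i - 4.75j + 2.25k ≠ -7 - 5i + 1.75j - 0.75k = qp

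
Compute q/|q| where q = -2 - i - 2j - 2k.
-0.5547 - 0.2774i - 0.5547j - 0.5547k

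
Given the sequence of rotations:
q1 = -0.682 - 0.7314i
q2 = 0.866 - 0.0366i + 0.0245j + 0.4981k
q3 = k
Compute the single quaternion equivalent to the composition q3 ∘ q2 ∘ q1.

q2 · q1 = -0.6174 - 0.6084i - 0.381j - 0.3218k
q3 · q2 · q1 = 0.3218 + 0.381i - 0.6084j - 0.6174k
0.3218 + 0.381i - 0.6084j - 0.6174k


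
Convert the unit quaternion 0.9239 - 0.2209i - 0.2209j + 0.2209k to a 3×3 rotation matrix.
[[0.8048, -0.3106, -0.5058], [0.5058, 0.8048, 0.3106], [0.3106, -0.5058, 0.8048]]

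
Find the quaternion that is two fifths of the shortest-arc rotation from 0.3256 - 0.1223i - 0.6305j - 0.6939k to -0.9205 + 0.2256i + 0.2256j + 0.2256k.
0.6268 - 0.1815i - 0.5146j - 0.5562k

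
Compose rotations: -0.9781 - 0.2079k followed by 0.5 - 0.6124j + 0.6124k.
-0.3617 + 0.1273i + 0.599j - 0.7029k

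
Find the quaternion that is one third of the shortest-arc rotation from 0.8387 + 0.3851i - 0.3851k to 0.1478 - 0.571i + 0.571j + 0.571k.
0.591 + 0.5438i - 0.2435j - 0.5438k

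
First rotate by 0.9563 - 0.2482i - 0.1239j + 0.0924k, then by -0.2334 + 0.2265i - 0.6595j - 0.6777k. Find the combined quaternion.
-0.1861 + 0.1296i - 0.4545j - 0.8614k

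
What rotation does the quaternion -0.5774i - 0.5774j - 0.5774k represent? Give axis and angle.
axis = (-√3/3, -√3/3, -√3/3), θ = π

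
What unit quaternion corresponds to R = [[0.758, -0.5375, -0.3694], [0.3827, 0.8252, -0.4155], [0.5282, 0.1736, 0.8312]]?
0.9239 + 0.1594i - 0.2429j + 0.249k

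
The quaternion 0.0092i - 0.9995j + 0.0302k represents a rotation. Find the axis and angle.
axis = (0.0092, -0.9995, 0.0302), θ = π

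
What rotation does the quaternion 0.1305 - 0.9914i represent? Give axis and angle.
axis = (-1, 0, 0), θ = 165°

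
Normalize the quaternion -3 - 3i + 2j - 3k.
-0.5388 - 0.5388i + 0.3592j - 0.5388k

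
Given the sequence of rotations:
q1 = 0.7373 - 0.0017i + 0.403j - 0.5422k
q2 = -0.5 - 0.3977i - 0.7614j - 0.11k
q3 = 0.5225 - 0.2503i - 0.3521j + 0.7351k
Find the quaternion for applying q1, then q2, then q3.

q2 · q1 = -0.1221 + 0.1648i - 0.9783j + 0.0284k
q3 · q2 · q1 = -0.3879 + 0.8258i - 0.3399j + 0.228k
-0.3879 + 0.8258i - 0.3399j + 0.228k


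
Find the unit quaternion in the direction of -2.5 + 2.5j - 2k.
-0.6155 + 0.6155j - 0.4924k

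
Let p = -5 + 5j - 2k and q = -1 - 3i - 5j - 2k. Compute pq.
26 - 5i + 26j + 27k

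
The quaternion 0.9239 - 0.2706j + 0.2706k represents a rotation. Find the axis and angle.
axis = (0, -√2/2, √2/2), θ = π/4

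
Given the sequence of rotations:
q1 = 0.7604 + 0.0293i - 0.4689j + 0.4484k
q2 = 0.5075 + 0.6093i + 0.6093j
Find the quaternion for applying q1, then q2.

q2 · q1 = 0.6538 + 0.7514i - 0.0479j - 0.076k
0.6538 + 0.7514i - 0.0479j - 0.076k


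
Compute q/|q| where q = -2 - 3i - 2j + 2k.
-0.4364 - 0.6547i - 0.4364j + 0.4364k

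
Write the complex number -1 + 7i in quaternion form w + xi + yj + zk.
-1 + 7i + 0j + 0k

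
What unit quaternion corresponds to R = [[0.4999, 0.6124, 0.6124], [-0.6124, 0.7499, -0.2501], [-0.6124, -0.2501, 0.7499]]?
0.866 + 0.3536j - 0.3536k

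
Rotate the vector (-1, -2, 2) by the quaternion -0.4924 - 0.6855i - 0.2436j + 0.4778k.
(-2.864, -0.886, -0.107)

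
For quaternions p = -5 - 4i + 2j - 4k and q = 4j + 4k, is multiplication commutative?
No: pq = 8 + 24i - 4j - 36k ≠ 8 - 24i - 36j - 4k = qp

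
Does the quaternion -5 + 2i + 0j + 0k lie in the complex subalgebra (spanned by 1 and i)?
Yes. The quaternion -5 + 2i has j- and k-coefficients y = z = 0, so it lies in the complex subalgebra spanned by 1 and i.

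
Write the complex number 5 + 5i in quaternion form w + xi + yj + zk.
5 + 5i + 0j + 0k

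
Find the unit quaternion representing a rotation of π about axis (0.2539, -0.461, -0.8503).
0.2539i - 0.461j - 0.8503k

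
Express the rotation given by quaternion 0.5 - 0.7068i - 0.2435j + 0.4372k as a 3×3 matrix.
[[0.4991, -0.093, -0.8615], [0.7814, -0.3814, 0.4939], [-0.3745, -0.9197, -0.1177]]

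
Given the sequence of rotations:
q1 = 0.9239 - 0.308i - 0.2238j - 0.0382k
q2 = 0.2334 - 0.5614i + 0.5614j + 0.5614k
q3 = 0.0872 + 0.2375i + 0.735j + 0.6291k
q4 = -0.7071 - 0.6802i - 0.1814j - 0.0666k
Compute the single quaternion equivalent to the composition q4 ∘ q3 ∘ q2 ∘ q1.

q2 · q1 = 0.1898 - 0.4864i + 0.2721j + 0.8083k
q3 · q2 · q1 = -0.5764 + 0.4256i - 0.3347j + 0.612k
q4 · q3 · q2 · q1 = 0.6771 - 0.0422i + 0.7292j - 0.0895k
0.6771 - 0.0422i + 0.7292j - 0.0895k


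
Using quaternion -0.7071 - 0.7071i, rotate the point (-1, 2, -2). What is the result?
(-1, 2, 2)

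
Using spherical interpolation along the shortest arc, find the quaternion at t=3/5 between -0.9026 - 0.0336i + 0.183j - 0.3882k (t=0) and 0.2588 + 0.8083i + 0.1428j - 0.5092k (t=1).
-0.7261 - 0.663i - 0.0083j + 0.1818k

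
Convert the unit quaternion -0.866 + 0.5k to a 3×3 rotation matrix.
[[0.5, 0.866, 0], [-0.866, 0.5, 0], [0, 0, 1]]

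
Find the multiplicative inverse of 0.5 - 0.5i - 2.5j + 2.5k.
0.0385 + 0.0385i + 0.1923j - 0.1923k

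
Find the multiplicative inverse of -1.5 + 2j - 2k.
-0.1463 - 0.1951j + 0.1951k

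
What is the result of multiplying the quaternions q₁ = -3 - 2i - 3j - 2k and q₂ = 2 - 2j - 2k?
-16 - 2i - 4j + 6k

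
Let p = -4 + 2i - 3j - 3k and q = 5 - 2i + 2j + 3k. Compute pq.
-1 + 15i - 23j - 29k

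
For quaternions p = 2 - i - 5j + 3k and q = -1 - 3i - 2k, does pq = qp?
No: pq = 1 + 5i - 6j - 22k ≠ 1 - 15i + 16j + 8k = qp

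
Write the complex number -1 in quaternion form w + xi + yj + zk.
-1 + 0i + 0j + 0k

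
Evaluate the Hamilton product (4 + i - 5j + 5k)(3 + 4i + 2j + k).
13 + 4i + 12j + 41k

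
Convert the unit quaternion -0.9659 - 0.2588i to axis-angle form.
axis = (-1, 0, 0), θ = 11π/6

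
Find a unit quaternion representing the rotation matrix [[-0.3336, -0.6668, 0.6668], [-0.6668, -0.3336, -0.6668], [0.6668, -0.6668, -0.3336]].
0.5774i - 0.5774j + 0.5774k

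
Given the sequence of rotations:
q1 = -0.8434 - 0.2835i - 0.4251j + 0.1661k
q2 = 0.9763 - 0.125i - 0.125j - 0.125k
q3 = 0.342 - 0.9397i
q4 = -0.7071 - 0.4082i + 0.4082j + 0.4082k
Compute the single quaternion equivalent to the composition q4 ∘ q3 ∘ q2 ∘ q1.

q2 · q1 = -0.8912 - 0.2453i - 0.2534j + 0.2853k
q3 · q2 · q1 = -0.5353 + 0.7536i + 0.1814j + 0.3357k
q4 · q3 · q2 · q1 = 0.475 - 0.2514i + 0.0979j - 0.8375k
0.475 - 0.2514i + 0.0979j - 0.8375k


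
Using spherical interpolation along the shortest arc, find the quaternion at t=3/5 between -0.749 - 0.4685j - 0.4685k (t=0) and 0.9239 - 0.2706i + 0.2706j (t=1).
-0.8932 + 0.1691i - 0.3667j - 0.1976k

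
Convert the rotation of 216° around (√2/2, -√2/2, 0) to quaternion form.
-0.309 + 0.6725i - 0.6725j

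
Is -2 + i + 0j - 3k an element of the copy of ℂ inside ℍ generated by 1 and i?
No. The quaternion -2 + i - 3k has j-coefficient y = 0 and k-coefficient z = -3, not both zero, so it does not lie in the complex subalgebra spanned by 1 and i.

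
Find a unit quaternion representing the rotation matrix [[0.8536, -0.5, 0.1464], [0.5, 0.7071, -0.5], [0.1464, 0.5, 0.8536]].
0.9239 + 0.2706i + 0.2706k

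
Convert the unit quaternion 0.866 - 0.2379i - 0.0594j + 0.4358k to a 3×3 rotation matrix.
[[0.6131, -0.7265, -0.3102], [0.7831, 0.507, 0.3603], [-0.1045, -0.4638, 0.8798]]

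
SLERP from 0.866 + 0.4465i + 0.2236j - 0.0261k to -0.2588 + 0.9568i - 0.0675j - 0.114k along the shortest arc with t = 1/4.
0.6691 + 0.7202i + 0.1725j - 0.0621k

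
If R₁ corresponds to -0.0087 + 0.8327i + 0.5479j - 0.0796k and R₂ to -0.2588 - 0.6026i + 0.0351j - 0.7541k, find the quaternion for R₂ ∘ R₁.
0.4248 + 0.2001i - 0.818j - 0.3322k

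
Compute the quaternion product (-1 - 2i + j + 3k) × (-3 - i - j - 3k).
11 + 7i - 11j - 3k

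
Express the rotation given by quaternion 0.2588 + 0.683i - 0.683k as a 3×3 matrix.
[[0.067, 0.3535, -0.933], [-0.3535, -0.866, -0.3535], [-0.933, 0.3535, 0.067]]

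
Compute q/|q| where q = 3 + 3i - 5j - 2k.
0.4376 + 0.4376i - 0.7293j - 0.2917k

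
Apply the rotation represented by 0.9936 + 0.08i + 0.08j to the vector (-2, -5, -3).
(-2.515, -4.485, -3.4)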